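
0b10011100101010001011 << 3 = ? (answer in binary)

Left shift by 3: append 3 zero bits.

0b10011100101010001011000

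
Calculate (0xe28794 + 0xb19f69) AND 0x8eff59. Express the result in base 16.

Add column by column in base 16, right to left:
  4+9 = d
  9+6 = f
  7+f = 6 carry 1
  8+9+1 = 2 carry 1
  2+1+1 = 4
  e+b = 9 carry 1
  final carry 1
Sum = 0x19426fd; now AND with 0x8eff59:
  1&0=0, 9&8=8, 4&e=4, 2&f=2, 6&f=6, f&5=5, d&9=9

0x842659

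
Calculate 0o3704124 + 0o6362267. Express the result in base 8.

0o12266413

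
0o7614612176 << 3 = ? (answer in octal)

0o76146121760

Shifting left by 3 bits = 1 oct digit: append 1 zero.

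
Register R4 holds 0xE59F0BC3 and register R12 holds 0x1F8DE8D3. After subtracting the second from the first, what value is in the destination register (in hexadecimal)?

0xC61122F0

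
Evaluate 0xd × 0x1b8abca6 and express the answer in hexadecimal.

0x1660b946e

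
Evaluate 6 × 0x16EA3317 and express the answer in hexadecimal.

Multiply each base-16 digit by 6, carrying:
  7×6 = 42 → write A carry 2
  1×6+2 = 8 → write 8
  3×6 = 18 → write 2 carry 1
  3×6+1 = 19 → write 3 carry 1
  A×6+1 = 61 → write D carry 3
  E×6+3 = 87 → write 7 carry 5
  6×6+5 = 41 → write 9 carry 2
  1×6+2 = 8 → write 8

0x897D328A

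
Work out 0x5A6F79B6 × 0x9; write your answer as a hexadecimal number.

0x32DEB4766

Multiply each base-16 digit by 9, carrying:
  6×9 = 54 → write 6 carry 3
  B×9+3 = 102 → write 6 carry 6
  9×9+6 = 87 → write 7 carry 5
  7×9+5 = 68 → write 4 carry 4
  F×9+4 = 139 → write B carry 8
  6×9+8 = 62 → write E carry 3
  A×9+3 = 93 → write D carry 5
  5×9+5 = 50 → write 2 carry 3
  remaining carry: 3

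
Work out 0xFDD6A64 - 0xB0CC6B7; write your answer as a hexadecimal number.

Subtract column by column in base 16:
  4-7 → D (borrow)
  6-B-1 → A (borrow)
  A-6-1 → 3
  6-C → A (borrow)
  D-C-1 → 0
  D-0 → D
  F-B → 4

0x4D0A3AD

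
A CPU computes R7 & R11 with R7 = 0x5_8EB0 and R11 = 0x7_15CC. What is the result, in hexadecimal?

0x50480

AND each hex digit independently (no carries):
  5&7=5, 8&1=0, E&5=4, B&C=8, 0&C=0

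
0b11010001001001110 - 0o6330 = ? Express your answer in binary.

0o6330 = 0b110011011000 in binary.
Subtract column by column in base 2:
  0-0 → 0
  1-0 → 1
  1-0 → 1
  1-1 → 0
  0-1 → 1 (borrow)
  0-0-1 → 1 (borrow)
  1-1-1 → 1 (borrow)
  0-1-1 → 0 (borrow)
  0-0-1 → 1 (borrow)
  1-0-1 → 0
  0-1 → 1 (borrow)
  0-1-1 → 0 (borrow)
  0-0-1 → 1 (borrow)
  1-0-1 → 0
  0-0 → 0
  1-0 → 1
  1-0 → 1

0b11001010101110110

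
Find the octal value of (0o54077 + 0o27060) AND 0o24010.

0o10

Add column by column in base 8, right to left:
  7+0 = 7
  7+6 = 5 carry 1
  0+0+1 = 1
  4+7 = 3 carry 1
  5+2+1 = 0 carry 1
  final carry 1
Sum = 0o103157; now AND with 0o24010:
  1&0=0, 0&2=0, 3&4=0, 1&0=0, 5&1=1, 7&0=0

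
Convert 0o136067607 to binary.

Each octal digit is 3 bits: 1=001 3=011 6=110 0=000 6=110 7=111 6=110 0=000 7=111.

0b1011110000110111110000111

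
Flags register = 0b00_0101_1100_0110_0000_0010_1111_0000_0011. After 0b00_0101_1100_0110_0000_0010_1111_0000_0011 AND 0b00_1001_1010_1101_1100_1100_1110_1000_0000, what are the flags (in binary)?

AND bit by bit (1 only where both bits are 1):
  0001011100011000000010111100000011
& 0010011010110111001100111010000000
= 0000011000010000000000111000000000

0b0000011000010000000000111000000000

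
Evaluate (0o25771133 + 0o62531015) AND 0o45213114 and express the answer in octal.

Add column by column in base 8, right to left:
  3+5 = 0 carry 1
  3+1+1 = 5
  1+0 = 1
  1+1 = 2
  7+3 = 2 carry 1
  7+5+1 = 5 carry 1
  5+2+1 = 0 carry 1
  2+6+1 = 1 carry 1
  final carry 1
Sum = 0o110522150; now AND with 0o45213114:
  1&0=0, 1&4=0, 0&5=0, 5&2=0, 2&1=0, 2&3=2, 1&1=1, 5&1=1, 0&4=0

0o2110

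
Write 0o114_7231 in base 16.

Each octal digit is 3 bits: 1=001 1=001 4=100 7=111 2=010 3=011 1=001.
Group the bits into nibbles: 0100 1100 1110 1001 1001 → 4ce99.

0x4ce99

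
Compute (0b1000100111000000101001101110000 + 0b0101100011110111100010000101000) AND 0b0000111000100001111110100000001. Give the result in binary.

0b1000100000001010100000000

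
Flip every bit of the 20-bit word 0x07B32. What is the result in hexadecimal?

0xF84CD

Each hex digit d becomes F−d:
  0→F, 7→8, B→4, 3→C, 2→D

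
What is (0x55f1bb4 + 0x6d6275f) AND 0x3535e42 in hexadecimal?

0x114202

Add column by column in base 16, right to left:
  4+f = 3 carry 1
  b+5+1 = 1 carry 1
  b+7+1 = 3 carry 1
  1+2+1 = 4
  f+6 = 5 carry 1
  5+d+1 = 3 carry 1
  5+6+1 = c
Sum = 0xc354313; now AND with 0x3535e42:
  c&3=0, 3&5=1, 5&3=1, 4&5=4, 3&e=2, 1&4=0, 3&2=2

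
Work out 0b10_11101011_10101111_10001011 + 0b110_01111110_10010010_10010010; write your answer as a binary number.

Add column by column in base 2, right to left:
  1+0 = 1
  1+1 = 0 carry 1
  0+0+1 = 1
  1+0 = 1
  0+1 = 1
  0+0 = 0
  0+0 = 0
  1+1 = 0 carry 1
  1+0+1 = 0 carry 1
  1+1+1 = 1 carry 1
  1+0+1 = 0 carry 1
  1+0+1 = 0 carry 1
  0+1+1 = 0 carry 1
  1+0+1 = 0 carry 1
  0+0+1 = 1
  1+1 = 0 carry 1
  1+0+1 = 0 carry 1
  1+1+1 = 1 carry 1
  0+1+1 = 0 carry 1
  1+1+1 = 1 carry 1
  0+1+1 = 0 carry 1
  1+1+1 = 1 carry 1
  1+1+1 = 1 carry 1
  1+0+1 = 0 carry 1
  0+0+1 = 1
  1+1 = 0 carry 1
  0+1+1 = 0 carry 1
  final carry 1

0b1001011010100100001000011101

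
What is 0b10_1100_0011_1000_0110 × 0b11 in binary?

Multiply each base-2 digit by 3, carrying:
  0×3 = 0 → write 0
  1×3 = 3 → write 1 carry 1
  1×3+1 = 4 → write 0 carry 2
  0×3+2 = 2 → write 0 carry 1
  0×3+1 = 1 → write 1
  0×3 = 0 → write 0
  0×3 = 0 → write 0
  1×3 = 3 → write 1 carry 1
  1×3+1 = 4 → write 0 carry 2
  1×3+2 = 5 → write 1 carry 2
  0×3+2 = 2 → write 0 carry 1
  0×3+1 = 1 → write 1
  0×3 = 0 → write 0
  0×3 = 0 → write 0
  1×3 = 3 → write 1 carry 1
  1×3+1 = 4 → write 0 carry 2
  0×3+2 = 2 → write 0 carry 1
  1×3+1 = 4 → write 0 carry 2
  remaining carry: 10

0b10000100101010010010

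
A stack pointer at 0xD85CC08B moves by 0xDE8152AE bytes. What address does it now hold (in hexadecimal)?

Add column by column in base 16, right to left:
  B+E = 9 carry 1
  8+A+1 = 3 carry 1
  0+2+1 = 3
  C+5 = 1 carry 1
  C+1+1 = E
  5+8 = D
  8+E = 6 carry 1
  D+D+1 = B carry 1
  final carry 1

0x1B6DE1339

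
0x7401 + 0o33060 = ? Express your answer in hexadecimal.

0o33060 = 0x3630 in hexadecimal.
Add column by column in base 16, right to left:
  1+0 = 1
  0+3 = 3
  4+6 = A
  7+3 = A

0xAA31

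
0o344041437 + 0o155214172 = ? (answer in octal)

Add column by column in base 8, right to left:
  7+2 = 1 carry 1
  3+7+1 = 3 carry 1
  4+1+1 = 6
  1+4 = 5
  4+1 = 5
  0+2 = 2
  4+5 = 1 carry 1
  4+5+1 = 2 carry 1
  3+1+1 = 5

0o521255631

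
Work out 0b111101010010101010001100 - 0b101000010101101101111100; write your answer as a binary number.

0b10100111100111100010000

Subtract column by column in base 2:
  0-0 → 0
  0-0 → 0
  1-1 → 0
  1-1 → 0
  0-1 → 1 (borrow)
  0-1-1 → 0 (borrow)
  0-1-1 → 0 (borrow)
  1-0-1 → 0
  0-1 → 1 (borrow)
  1-1-1 → 1 (borrow)
  0-0-1 → 1 (borrow)
  1-1-1 → 1 (borrow)
  0-1-1 → 0 (borrow)
  1-0-1 → 0
  0-1 → 1 (borrow)
  0-0-1 → 1 (borrow)
  1-1-1 → 1 (borrow)
  0-0-1 → 1 (borrow)
  1-0-1 → 0
  0-0 → 0
  1-0 → 1
  1-1 → 0
  1-0 → 1
  1-1 → 0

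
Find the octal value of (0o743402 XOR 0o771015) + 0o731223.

0o763642

First 0o743402 XOR 0o771015 = 0o032417.
Add column by column in base 8, right to left:
  7+3 = 2 carry 1
  1+2+1 = 4
  4+2 = 6
  2+1 = 3
  3+3 = 6
  0+7 = 7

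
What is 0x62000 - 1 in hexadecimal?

The trailing 3 digits are 0, so subtracting 1 borrows through: they become F and the next digit up decrements.

0x61FFF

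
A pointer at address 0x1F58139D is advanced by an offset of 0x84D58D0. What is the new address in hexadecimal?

0x27A56C6D

Add column by column in base 16, right to left:
  D+0 = D
  9+D = 6 carry 1
  3+8+1 = C
  1+5 = 6
  8+D = 5 carry 1
  5+4+1 = A
  F+8 = 7 carry 1
  1+0+1 = 2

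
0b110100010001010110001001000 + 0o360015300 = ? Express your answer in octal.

0o1222143410

0b110100010001010110001001000 = 0o642126110 in octal.
Add column by column in base 8, right to left:
  0+0 = 0
  1+0 = 1
  1+3 = 4
  6+5 = 3 carry 1
  2+1+1 = 4
  1+0 = 1
  2+0 = 2
  4+6 = 2 carry 1
  6+3+1 = 2 carry 1
  final carry 1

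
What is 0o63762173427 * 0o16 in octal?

0o1327477301502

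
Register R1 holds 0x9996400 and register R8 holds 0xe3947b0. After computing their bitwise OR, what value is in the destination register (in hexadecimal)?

0xfb967b0

OR each hex digit independently (no carries):
  9|e=f, 9|3=b, 9|9=9, 6|4=6, 4|7=7, 0|b=b, 0|0=0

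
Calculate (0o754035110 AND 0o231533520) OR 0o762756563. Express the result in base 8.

0o772777563

0o754035110 AND 0o231533520 = 0o210031100.
Then OR with 0o762756563.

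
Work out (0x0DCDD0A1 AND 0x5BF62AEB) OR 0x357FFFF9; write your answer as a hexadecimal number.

0x0DCDD0A1 AND 0x5BF62AEB = 0x09C400A1.
Then OR with 0x357FFFF9.

0x3DFFFFF9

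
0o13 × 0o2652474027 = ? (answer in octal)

Multiply each base-8 digit by 11, carrying:
  7×11 = 77 → write 5 carry 9
  2×11+9 = 31 → write 7 carry 3
  0×11+3 = 3 → write 3
  4×11 = 44 → write 4 carry 5
  7×11+5 = 82 → write 2 carry 10
  4×11+10 = 54 → write 6 carry 6
  2×11+6 = 28 → write 4 carry 3
  5×11+3 = 58 → write 2 carry 7
  6×11+7 = 73 → write 1 carry 9
  2×11+9 = 31 → write 7 carry 3
  remaining carry: 3

0o37124624375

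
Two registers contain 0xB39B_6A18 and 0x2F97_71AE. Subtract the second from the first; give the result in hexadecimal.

0x8403F86A

Subtract column by column in base 16:
  8-E → A (borrow)
  1-A-1 → 6 (borrow)
  A-1-1 → 8
  6-7 → F (borrow)
  B-7-1 → 3
  9-9 → 0
  3-F → 4 (borrow)
  B-2-1 → 8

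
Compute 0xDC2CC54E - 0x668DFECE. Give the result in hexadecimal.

Subtract column by column in base 16:
  E-E → 0
  4-C → 8 (borrow)
  5-E-1 → 6 (borrow)
  C-F-1 → C (borrow)
  C-D-1 → E (borrow)
  2-8-1 → 9 (borrow)
  C-6-1 → 5
  D-6 → 7

0x759EC680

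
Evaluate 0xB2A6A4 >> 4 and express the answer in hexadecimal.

0xB2A6A

Shifting right by 4 bits = 1 hex digit: drop the last 1.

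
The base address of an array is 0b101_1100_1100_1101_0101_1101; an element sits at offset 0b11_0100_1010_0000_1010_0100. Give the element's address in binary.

Add column by column in base 2, right to left:
  1+0 = 1
  0+0 = 0
  1+1 = 0 carry 1
  1+0+1 = 0 carry 1
  1+0+1 = 0 carry 1
  0+1+1 = 0 carry 1
  1+0+1 = 0 carry 1
  0+1+1 = 0 carry 1
  1+0+1 = 0 carry 1
  0+0+1 = 1
  1+0 = 1
  1+0 = 1
  0+0 = 0
  0+1 = 1
  1+0 = 1
  1+1 = 0 carry 1
  0+0+1 = 1
  0+0 = 0
  1+1 = 0 carry 1
  1+0+1 = 0 carry 1
  1+1+1 = 1 carry 1
  0+1+1 = 0 carry 1
  1+0+1 = 0 carry 1
  final carry 1

0b100100010110111000000001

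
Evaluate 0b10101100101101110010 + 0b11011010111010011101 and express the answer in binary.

0b110000111101000001111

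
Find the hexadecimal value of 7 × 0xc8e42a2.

Multiply each base-16 digit by 7, carrying:
  2×7 = 14 → write e
  a×7 = 70 → write 6 carry 4
  2×7+4 = 18 → write 2 carry 1
  4×7+1 = 29 → write d carry 1
  e×7+1 = 99 → write 3 carry 6
  8×7+6 = 62 → write e carry 3
  c×7+3 = 87 → write 7 carry 5
  remaining carry: 5

0x57e3d26e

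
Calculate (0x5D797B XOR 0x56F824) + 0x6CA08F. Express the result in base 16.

First 0x5D797B XOR 0x56F824 = 0x0B815F.
Add column by column in base 16, right to left:
  F+F = E carry 1
  5+8+1 = E
  1+0 = 1
  8+A = 2 carry 1
  B+C+1 = 8 carry 1
  0+6+1 = 7

0x7821EE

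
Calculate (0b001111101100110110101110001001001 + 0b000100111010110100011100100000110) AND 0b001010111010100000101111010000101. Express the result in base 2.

0b100010100000001010000000101

Add column by column in base 2, right to left:
  1+0 = 1
  0+1 = 1
  0+1 = 1
  1+0 = 1
  0+0 = 0
  0+0 = 0
  1+0 = 1
  0+0 = 0
  0+1 = 1
  0+0 = 0
  1+0 = 1
  1+1 = 0 carry 1
  1+1+1 = 1 carry 1
  0+1+1 = 0 carry 1
  1+0+1 = 0 carry 1
  0+0+1 = 1
  1+0 = 1
  1+1 = 0 carry 1
  0+0+1 = 1
  1+1 = 0 carry 1
  1+1+1 = 1 carry 1
  0+0+1 = 1
  0+1 = 1
  1+0 = 1
  1+1 = 0 carry 1
  0+1+1 = 0 carry 1
  1+1+1 = 1 carry 1
  1+0+1 = 0 carry 1
  1+0+1 = 0 carry 1
  1+1+1 = 1 carry 1
  1+0+1 = 0 carry 1
  final carry 1
Sum = 0b10100100111101011001010101001111; now AND with 0b001010111010100000101111010000101:
  010100100111101011001010101001111
& 001010111010100000101111010000101
= 000000100010100000001010000000101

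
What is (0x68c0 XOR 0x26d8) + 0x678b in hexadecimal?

First 0x68c0 XOR 0x26d8 = 0x4e18.
Add column by column in base 16, right to left:
  8+b = 3 carry 1
  1+8+1 = a
  e+7 = 5 carry 1
  4+6+1 = b

0xb5a3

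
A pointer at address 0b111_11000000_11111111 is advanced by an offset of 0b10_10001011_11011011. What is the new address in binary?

Add column by column in base 2, right to left:
  1+1 = 0 carry 1
  1+1+1 = 1 carry 1
  1+0+1 = 0 carry 1
  1+1+1 = 1 carry 1
  1+1+1 = 1 carry 1
  1+0+1 = 0 carry 1
  1+1+1 = 1 carry 1
  1+1+1 = 1 carry 1
  0+1+1 = 0 carry 1
  0+1+1 = 0 carry 1
  0+0+1 = 1
  0+1 = 1
  0+0 = 0
  0+0 = 0
  1+0 = 1
  1+1 = 0 carry 1
  1+0+1 = 0 carry 1
  1+1+1 = 1 carry 1
  1+0+1 = 0 carry 1
  final carry 1

0b10100100110011011010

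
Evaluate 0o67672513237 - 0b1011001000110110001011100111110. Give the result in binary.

0o67672513237 = 0b110111110111010101001011010011111 in binary.
Subtract column by column in base 2:
  1-0 → 1
  1-1 → 0
  1-1 → 0
  1-1 → 0
  1-1 → 0
  0-1 → 1 (borrow)
  0-0-1 → 1 (borrow)
  1-0-1 → 0
  0-1 → 1 (borrow)
  1-1-1 → 1 (borrow)
  1-1-1 → 1 (borrow)
  0-0-1 → 1 (borrow)
  1-1-1 → 1 (borrow)
  0-0-1 → 1 (borrow)
  0-0-1 → 1 (borrow)
  1-0-1 → 0
  0-1 → 1 (borrow)
  1-1-1 → 1 (borrow)
  0-0-1 → 1 (borrow)
  1-1-1 → 1 (borrow)
  0-1-1 → 0 (borrow)
  1-0-1 → 0
  1-0 → 1
  1-0 → 1
  0-1 → 1 (borrow)
  1-0-1 → 0
  1-0 → 1
  1-1 → 0
  1-1 → 0
  1-0 → 1
  0-1 → 1 (borrow)
  1-0-1 → 0
  1-0 → 1

0b101100101110011110111111101100001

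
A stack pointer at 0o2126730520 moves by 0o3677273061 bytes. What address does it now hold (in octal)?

Add column by column in base 8, right to left:
  0+1 = 1
  2+6 = 0 carry 1
  5+0+1 = 6
  0+3 = 3
  3+7 = 2 carry 1
  7+2+1 = 2 carry 1
  6+7+1 = 6 carry 1
  2+7+1 = 2 carry 1
  1+6+1 = 0 carry 1
  2+3+1 = 6

0o6026223601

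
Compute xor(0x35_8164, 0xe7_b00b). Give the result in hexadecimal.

0xd2316f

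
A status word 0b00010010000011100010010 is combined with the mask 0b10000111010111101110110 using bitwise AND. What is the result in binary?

AND bit by bit (1 only where both bits are 1):
  00010010000011100010010
& 10000111010111101110110
= 00000010000011100010010

0b00000010000011100010010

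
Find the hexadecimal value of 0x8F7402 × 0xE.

0x7D8581C

Multiply each base-16 digit by 14, carrying:
  2×14 = 28 → write C carry 1
  0×14+1 = 1 → write 1
  4×14 = 56 → write 8 carry 3
  7×14+3 = 101 → write 5 carry 6
  F×14+6 = 216 → write 8 carry 13
  8×14+13 = 125 → write D carry 7
  remaining carry: 7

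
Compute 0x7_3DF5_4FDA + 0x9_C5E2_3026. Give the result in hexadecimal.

0x1103D78000

Add column by column in base 16, right to left:
  A+6 = 0 carry 1
  D+2+1 = 0 carry 1
  F+0+1 = 0 carry 1
  4+3+1 = 8
  5+2 = 7
  F+E = D carry 1
  D+5+1 = 3 carry 1
  3+C+1 = 0 carry 1
  7+9+1 = 1 carry 1
  final carry 1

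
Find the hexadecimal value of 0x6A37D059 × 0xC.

Multiply each base-16 digit by 12, carrying:
  9×12 = 108 → write C carry 6
  5×12+6 = 66 → write 2 carry 4
  0×12+4 = 4 → write 4
  D×12 = 156 → write C carry 9
  7×12+9 = 93 → write D carry 5
  3×12+5 = 41 → write 9 carry 2
  A×12+2 = 122 → write A carry 7
  6×12+7 = 79 → write F carry 4
  remaining carry: 4

0x4FA9DC42C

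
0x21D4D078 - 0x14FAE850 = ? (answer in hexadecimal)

0xCD9E828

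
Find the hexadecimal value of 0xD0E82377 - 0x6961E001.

Subtract column by column in base 16:
  7-1 → 6
  7-0 → 7
  3-0 → 3
  2-E → 4 (borrow)
  8-1-1 → 6
  E-6 → 8
  0-9 → 7 (borrow)
  D-6-1 → 6

0x67864376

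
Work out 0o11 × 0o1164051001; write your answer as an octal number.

Multiply each base-8 digit by 9, carrying:
  1×9 = 9 → write 1 carry 1
  0×9+1 = 1 → write 1
  0×9 = 0 → write 0
  1×9 = 9 → write 1 carry 1
  5×9+1 = 46 → write 6 carry 5
  0×9+5 = 5 → write 5
  4×9 = 36 → write 4 carry 4
  6×9+4 = 58 → write 2 carry 7
  1×9+7 = 16 → write 0 carry 2
  1×9+2 = 11 → write 3 carry 1
  remaining carry: 1

0o13024561011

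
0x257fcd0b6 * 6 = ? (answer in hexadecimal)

0xe0fece444

Multiply each base-16 digit by 6, carrying:
  6×6 = 36 → write 4 carry 2
  b×6+2 = 68 → write 4 carry 4
  0×6+4 = 4 → write 4
  d×6 = 78 → write e carry 4
  c×6+4 = 76 → write c carry 4
  f×6+4 = 94 → write e carry 5
  7×6+5 = 47 → write f carry 2
  5×6+2 = 32 → write 0 carry 2
  2×6+2 = 14 → write e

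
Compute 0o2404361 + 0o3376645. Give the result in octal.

0o6003226

Add column by column in base 8, right to left:
  1+5 = 6
  6+4 = 2 carry 1
  3+6+1 = 2 carry 1
  4+6+1 = 3 carry 1
  0+7+1 = 0 carry 1
  4+3+1 = 0 carry 1
  2+3+1 = 6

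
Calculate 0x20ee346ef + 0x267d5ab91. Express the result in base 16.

0x476b8f280

Add column by column in base 16, right to left:
  f+1 = 0 carry 1
  e+9+1 = 8 carry 1
  6+b+1 = 2 carry 1
  4+a+1 = f
  3+5 = 8
  e+d = b carry 1
  e+7+1 = 6 carry 1
  0+6+1 = 7
  2+2 = 4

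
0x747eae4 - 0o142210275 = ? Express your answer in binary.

0b101101111101101101000100111

0x747eae4 = 0b111010001111110101011100100 in binary.
0o142210275 = 0b1100010010001000010111101 in binary.
Subtract column by column in base 2:
  0-1 → 1 (borrow)
  0-0-1 → 1 (borrow)
  1-1-1 → 1 (borrow)
  0-1-1 → 0 (borrow)
  0-1-1 → 0 (borrow)
  1-1-1 → 1 (borrow)
  1-0-1 → 0
  1-1 → 0
  0-0 → 0
  1-0 → 1
  0-0 → 0
  1-0 → 1
  0-1 → 1 (borrow)
  1-0-1 → 0
  1-0 → 1
  1-0 → 1
  1-1 → 0
  1-0 → 1
  1-0 → 1
  0-1 → 1 (borrow)
  0-0-1 → 1 (borrow)
  0-0-1 → 1 (borrow)
  1-0-1 → 0
  0-1 → 1 (borrow)
  1-1-1 → 1 (borrow)
  1-0-1 → 0
  1-0 → 1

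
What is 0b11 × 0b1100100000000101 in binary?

0b100101100000001111

Multiply each base-2 digit by 3, carrying:
  1×3 = 3 → write 1 carry 1
  0×3+1 = 1 → write 1
  1×3 = 3 → write 1 carry 1
  0×3+1 = 1 → write 1
  0×3 = 0 → write 0
  0×3 = 0 → write 0
  0×3 = 0 → write 0
  0×3 = 0 → write 0
  0×3 = 0 → write 0
  0×3 = 0 → write 0
  0×3 = 0 → write 0
  1×3 = 3 → write 1 carry 1
  0×3+1 = 1 → write 1
  0×3 = 0 → write 0
  1×3 = 3 → write 1 carry 1
  1×3+1 = 4 → write 0 carry 2
  remaining carry: 10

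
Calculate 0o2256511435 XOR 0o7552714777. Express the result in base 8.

0o5704205342

XOR each oct digit independently (no carries):
  2^7=5, 2^5=7, 5^5=0, 6^2=4, 5^7=2, 1^1=0, 1^4=5, 4^7=3, 3^7=4, 5^7=2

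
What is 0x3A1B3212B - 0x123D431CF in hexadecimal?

0x27DDEEF5C

Subtract column by column in base 16:
  B-F → C (borrow)
  2-C-1 → 5 (borrow)
  1-1-1 → F (borrow)
  2-3-1 → E (borrow)
  3-4-1 → E (borrow)
  B-D-1 → D (borrow)
  1-3-1 → D (borrow)
  A-2-1 → 7
  3-1 → 2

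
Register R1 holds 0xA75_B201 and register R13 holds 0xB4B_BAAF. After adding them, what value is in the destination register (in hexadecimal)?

0x15C16CB0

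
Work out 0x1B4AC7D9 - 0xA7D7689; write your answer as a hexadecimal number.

Subtract column by column in base 16:
  9-9 → 0
  D-8 → 5
  7-6 → 1
  C-7 → 5
  A-D → D (borrow)
  4-7-1 → C (borrow)
  B-A-1 → 0
  1-0 → 1

0x10CD5150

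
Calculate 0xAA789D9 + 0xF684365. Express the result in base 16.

0x1A0FCD3E

Add column by column in base 16, right to left:
  9+5 = E
  D+6 = 3 carry 1
  9+3+1 = D
  8+4 = C
  7+8 = F
  A+6 = 0 carry 1
  A+F+1 = A carry 1
  final carry 1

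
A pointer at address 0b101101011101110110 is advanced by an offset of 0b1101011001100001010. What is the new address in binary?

Add column by column in base 2, right to left:
  0+0 = 0
  1+1 = 0 carry 1
  1+0+1 = 0 carry 1
  0+1+1 = 0 carry 1
  1+0+1 = 0 carry 1
  1+0+1 = 0 carry 1
  1+0+1 = 0 carry 1
  0+0+1 = 1
  1+1 = 0 carry 1
  1+1+1 = 1 carry 1
  1+0+1 = 0 carry 1
  0+0+1 = 1
  1+1 = 0 carry 1
  0+1+1 = 0 carry 1
  1+0+1 = 0 carry 1
  1+1+1 = 1 carry 1
  0+0+1 = 1
  1+1 = 0 carry 1
  0+1+1 = 0 carry 1
  final carry 1

0b10011000101010000000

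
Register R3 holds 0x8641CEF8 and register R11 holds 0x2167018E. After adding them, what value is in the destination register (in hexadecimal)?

Add column by column in base 16, right to left:
  8+E = 6 carry 1
  F+8+1 = 8 carry 1
  E+1+1 = 0 carry 1
  C+0+1 = D
  1+7 = 8
  4+6 = A
  6+1 = 7
  8+2 = A

0xA7A8D086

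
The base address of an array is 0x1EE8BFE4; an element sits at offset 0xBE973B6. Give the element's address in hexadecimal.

0x2AD2339A

Add column by column in base 16, right to left:
  4+6 = A
  E+B = 9 carry 1
  F+3+1 = 3 carry 1
  B+7+1 = 3 carry 1
  8+9+1 = 2 carry 1
  E+E+1 = D carry 1
  E+B+1 = A carry 1
  1+0+1 = 2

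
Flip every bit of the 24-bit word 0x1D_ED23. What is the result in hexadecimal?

Each hex digit d becomes F−d:
  1→E, D→2, E→1, D→2, 2→D, 3→C

0xE212DC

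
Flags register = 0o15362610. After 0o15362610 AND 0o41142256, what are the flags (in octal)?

0o01142210

AND each oct digit independently (no carries):
  1&4=0, 5&1=1, 3&1=1, 6&4=4, 2&2=2, 6&2=2, 1&5=1, 0&6=0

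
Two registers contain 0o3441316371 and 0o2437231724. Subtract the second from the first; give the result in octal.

0o1002064445

Subtract column by column in base 8:
  1-4 → 5 (borrow)
  7-2-1 → 4
  3-7 → 4 (borrow)
  6-1-1 → 4
  1-3 → 6 (borrow)
  3-2-1 → 0
  1-7 → 2 (borrow)
  4-3-1 → 0
  4-4 → 0
  3-2 → 1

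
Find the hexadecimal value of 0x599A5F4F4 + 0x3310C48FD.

Add column by column in base 16, right to left:
  4+D = 1 carry 1
  F+F+1 = F carry 1
  4+8+1 = D
  F+4 = 3 carry 1
  5+C+1 = 2 carry 1
  A+0+1 = B
  9+1 = A
  9+3 = C
  5+3 = 8

0x8CAB23DF1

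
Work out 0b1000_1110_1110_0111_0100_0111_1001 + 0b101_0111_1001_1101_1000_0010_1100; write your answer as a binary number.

0b1110011010000100110010100101

Add column by column in base 2, right to left:
  1+0 = 1
  0+0 = 0
  0+1 = 1
  1+1 = 0 carry 1
  1+0+1 = 0 carry 1
  1+1+1 = 1 carry 1
  1+0+1 = 0 carry 1
  0+0+1 = 1
  0+0 = 0
  0+0 = 0
  1+0 = 1
  0+1 = 1
  1+1 = 0 carry 1
  1+0+1 = 0 carry 1
  1+1+1 = 1 carry 1
  0+1+1 = 0 carry 1
  0+1+1 = 0 carry 1
  1+0+1 = 0 carry 1
  1+0+1 = 0 carry 1
  1+1+1 = 1 carry 1
  0+1+1 = 0 carry 1
  1+1+1 = 1 carry 1
  1+1+1 = 1 carry 1
  1+0+1 = 0 carry 1
  0+1+1 = 0 carry 1
  0+0+1 = 1
  0+1 = 1
  1+0 = 1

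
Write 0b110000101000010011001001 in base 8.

Group the bits in threes: 110 000 101 000 010 011 001 001 → 60502311.

0o60502311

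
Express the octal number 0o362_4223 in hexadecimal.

Each octal digit is 3 bits: 3=011 6=110 2=010 4=100 2=010 2=010 3=011.
Group the bits into nibbles: 1111 0010 1000 1001 0011 → f2893.

0xf2893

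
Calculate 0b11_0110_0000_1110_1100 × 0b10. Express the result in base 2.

Multiply each base-2 digit by 2, carrying:
  0×2 = 0 → write 0
  0×2 = 0 → write 0
  1×2 = 2 → write 0 carry 1
  1×2+1 = 3 → write 1 carry 1
  0×2+1 = 1 → write 1
  1×2 = 2 → write 0 carry 1
  1×2+1 = 3 → write 1 carry 1
  1×2+1 = 3 → write 1 carry 1
  0×2+1 = 1 → write 1
  0×2 = 0 → write 0
  0×2 = 0 → write 0
  0×2 = 0 → write 0
  0×2 = 0 → write 0
  1×2 = 2 → write 0 carry 1
  1×2+1 = 3 → write 1 carry 1
  0×2+1 = 1 → write 1
  1×2 = 2 → write 0 carry 1
  1×2+1 = 3 → write 1 carry 1
  remaining carry: 1

0b1101100000111011000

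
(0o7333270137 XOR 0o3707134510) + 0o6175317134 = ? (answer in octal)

0o12631663563

First 0o7333270137 XOR 0o3707134510 = 0o4434344427.
Add column by column in base 8, right to left:
  7+4 = 3 carry 1
  2+3+1 = 6
  4+1 = 5
  4+7 = 3 carry 1
  4+1+1 = 6
  3+3 = 6
  4+5 = 1 carry 1
  3+7+1 = 3 carry 1
  4+1+1 = 6
  4+6 = 2 carry 1
  final carry 1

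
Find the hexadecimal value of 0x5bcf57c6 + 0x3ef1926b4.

0x44ae87e7a

Add column by column in base 16, right to left:
  6+4 = a
  c+b = 7 carry 1
  7+6+1 = e
  5+2 = 7
  f+9 = 8 carry 1
  c+1+1 = e
  b+f = a carry 1
  5+e+1 = 4 carry 1
  0+3+1 = 4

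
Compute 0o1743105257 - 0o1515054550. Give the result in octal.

Subtract column by column in base 8:
  7-0 → 7
  5-5 → 0
  2-5 → 5 (borrow)
  5-4-1 → 0
  0-5 → 3 (borrow)
  1-0-1 → 0
  3-5 → 6 (borrow)
  4-1-1 → 2
  7-5 → 2
  1-1 → 0

0o226030507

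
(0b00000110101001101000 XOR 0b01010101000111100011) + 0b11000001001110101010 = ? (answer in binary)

0b100010100111100110101

First 0b00000110101001101000 XOR 0b01010101000111100011 = 0b01010011101110001011.
Add column by column in base 2, right to left:
  1+0 = 1
  1+1 = 0 carry 1
  0+0+1 = 1
  1+1 = 0 carry 1
  0+0+1 = 1
  0+1 = 1
  0+0 = 0
  1+1 = 0 carry 1
  1+1+1 = 1 carry 1
  1+1+1 = 1 carry 1
  0+0+1 = 1
  1+0 = 1
  1+1 = 0 carry 1
  1+0+1 = 0 carry 1
  0+0+1 = 1
  0+0 = 0
  1+0 = 1
  0+0 = 0
  1+1 = 0 carry 1
  0+1+1 = 0 carry 1
  final carry 1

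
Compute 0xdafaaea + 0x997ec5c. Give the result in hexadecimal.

Add column by column in base 16, right to left:
  a+c = 6 carry 1
  e+5+1 = 4 carry 1
  a+c+1 = 7 carry 1
  a+e+1 = 9 carry 1
  f+7+1 = 7 carry 1
  a+9+1 = 4 carry 1
  d+9+1 = 7 carry 1
  final carry 1

0x17479746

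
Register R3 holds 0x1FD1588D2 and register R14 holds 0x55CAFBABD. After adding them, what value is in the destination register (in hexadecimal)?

0x759C5438F

Add column by column in base 16, right to left:
  2+D = F
  D+B = 8 carry 1
  8+A+1 = 3 carry 1
  8+B+1 = 4 carry 1
  5+F+1 = 5 carry 1
  1+A+1 = C
  D+C = 9 carry 1
  F+5+1 = 5 carry 1
  1+5+1 = 7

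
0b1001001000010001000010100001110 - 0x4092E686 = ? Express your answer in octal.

0o1035317210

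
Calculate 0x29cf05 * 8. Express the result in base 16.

0x14e7828

Multiply each base-16 digit by 8, carrying:
  5×8 = 40 → write 8 carry 2
  0×8+2 = 2 → write 2
  f×8 = 120 → write 8 carry 7
  c×8+7 = 103 → write 7 carry 6
  9×8+6 = 78 → write e carry 4
  2×8+4 = 20 → write 4 carry 1
  remaining carry: 1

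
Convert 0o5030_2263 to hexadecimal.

0xa184b3

Each octal digit is 3 bits: 5=101 0=000 3=011 0=000 2=010 2=010 6=110 3=011.
Group the bits into nibbles: 1010 0001 1000 0100 1011 0011 → a184b3.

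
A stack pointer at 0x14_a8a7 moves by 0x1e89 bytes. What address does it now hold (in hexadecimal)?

0x14c730

Add column by column in base 16, right to left:
  7+9 = 0 carry 1
  a+8+1 = 3 carry 1
  8+e+1 = 7 carry 1
  a+1+1 = c
  4+0 = 4
  1+0 = 1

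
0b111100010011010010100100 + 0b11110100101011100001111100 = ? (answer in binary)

Add column by column in base 2, right to left:
  0+0 = 0
  0+0 = 0
  1+1 = 0 carry 1
  0+1+1 = 0 carry 1
  0+1+1 = 0 carry 1
  1+1+1 = 1 carry 1
  0+1+1 = 0 carry 1
  1+0+1 = 0 carry 1
  0+0+1 = 1
  0+0 = 0
  1+0 = 1
  0+1 = 1
  1+1 = 0 carry 1
  1+1+1 = 1 carry 1
  0+0+1 = 1
  0+1 = 1
  1+0 = 1
  0+1 = 1
  0+0 = 0
  0+0 = 0
  1+1 = 0 carry 1
  1+0+1 = 0 carry 1
  1+1+1 = 1 carry 1
  1+1+1 = 1 carry 1
  0+1+1 = 0 carry 1
  0+1+1 = 0 carry 1
  final carry 1

0b100110000111110110100100000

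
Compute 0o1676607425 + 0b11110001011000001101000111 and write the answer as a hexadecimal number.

0x12C0925C

0o1676607425 = 0xEFB0F15 in hexadecimal.
0b11110001011000001101000111 = 0x3C58347 in hexadecimal.
Add column by column in base 16, right to left:
  5+7 = C
  1+4 = 5
  F+3 = 2 carry 1
  0+8+1 = 9
  B+5 = 0 carry 1
  F+C+1 = C carry 1
  E+3+1 = 2 carry 1
  final carry 1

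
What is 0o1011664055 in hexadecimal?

Each octal digit is 3 bits: 1=001 0=000 1=001 1=001 6=110 6=110 4=100 0=000 5=101 5=101.
Group the bits into nibbles: 1000 0010 0111 0110 1000 0010 1101 → 827682D.

0x827682D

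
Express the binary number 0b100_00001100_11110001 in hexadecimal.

0x40CF1

Group the bits into nibbles: 0100 0000 1100 1111 0001 → 40CF1.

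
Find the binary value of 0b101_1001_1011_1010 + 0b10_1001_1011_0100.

0b1000001101101110

Add column by column in base 2, right to left:
  0+0 = 0
  1+0 = 1
  0+1 = 1
  1+0 = 1
  1+1 = 0 carry 1
  1+1+1 = 1 carry 1
  0+0+1 = 1
  1+1 = 0 carry 1
  1+1+1 = 1 carry 1
  0+0+1 = 1
  0+0 = 0
  1+1 = 0 carry 1
  1+0+1 = 0 carry 1
  0+1+1 = 0 carry 1
  1+0+1 = 0 carry 1
  final carry 1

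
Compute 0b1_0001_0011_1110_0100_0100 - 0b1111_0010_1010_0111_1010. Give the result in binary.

0b100001001111001010

Subtract column by column in base 2:
  0-0 → 0
  0-1 → 1 (borrow)
  1-0-1 → 0
  0-1 → 1 (borrow)
  0-1-1 → 0 (borrow)
  0-1-1 → 0 (borrow)
  1-1-1 → 1 (borrow)
  0-0-1 → 1 (borrow)
  0-0-1 → 1 (borrow)
  1-1-1 → 1 (borrow)
  1-0-1 → 0
  1-1 → 0
  1-0 → 1
  1-1 → 0
  0-0 → 0
  0-0 → 0
  1-1 → 0
  0-1 → 1 (borrow)
  0-1-1 → 0 (borrow)
  0-1-1 → 0 (borrow)
  1-0-1 → 0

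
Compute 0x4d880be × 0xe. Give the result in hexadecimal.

0x43d70a64

Multiply each base-16 digit by 14, carrying:
  e×14 = 196 → write 4 carry 12
  b×14+12 = 166 → write 6 carry 10
  0×14+10 = 10 → write a
  8×14 = 112 → write 0 carry 7
  8×14+7 = 119 → write 7 carry 7
  d×14+7 = 189 → write d carry 11
  4×14+11 = 67 → write 3 carry 4
  remaining carry: 4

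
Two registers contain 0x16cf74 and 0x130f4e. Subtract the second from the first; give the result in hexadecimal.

Subtract column by column in base 16:
  4-e → 6 (borrow)
  7-4-1 → 2
  f-f → 0
  c-0 → c
  6-3 → 3
  1-1 → 0

0x3c026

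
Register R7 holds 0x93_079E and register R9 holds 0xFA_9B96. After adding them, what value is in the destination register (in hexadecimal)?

0x18DA334

Add column by column in base 16, right to left:
  E+6 = 4 carry 1
  9+9+1 = 3 carry 1
  7+B+1 = 3 carry 1
  0+9+1 = A
  3+A = D
  9+F = 8 carry 1
  final carry 1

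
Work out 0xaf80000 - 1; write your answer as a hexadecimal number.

0xaf7ffff

The trailing 4 digits are 0, so subtracting 1 borrows through: they become F and the next digit up decrements.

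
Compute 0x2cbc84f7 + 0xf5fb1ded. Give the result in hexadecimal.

0x122b7a2e4

Add column by column in base 16, right to left:
  7+d = 4 carry 1
  f+e+1 = e carry 1
  4+d+1 = 2 carry 1
  8+1+1 = a
  c+b = 7 carry 1
  b+f+1 = b carry 1
  c+5+1 = 2 carry 1
  2+f+1 = 2 carry 1
  final carry 1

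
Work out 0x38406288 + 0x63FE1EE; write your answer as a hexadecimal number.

Add column by column in base 16, right to left:
  8+E = 6 carry 1
  8+E+1 = 7 carry 1
  2+1+1 = 4
  6+E = 4 carry 1
  0+F+1 = 0 carry 1
  4+3+1 = 8
  8+6 = E
  3+0 = 3

0x3E804476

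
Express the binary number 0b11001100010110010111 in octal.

Group the bits in threes: 011 001 100 010 110 010 111 → 3142627.

0o3142627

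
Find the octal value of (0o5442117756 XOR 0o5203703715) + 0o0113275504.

0o755111547

First 0o5442117756 XOR 0o5203703715 = 0o0641614043.
Add column by column in base 8, right to left:
  3+4 = 7
  4+0 = 4
  0+5 = 5
  4+5 = 1 carry 1
  1+7+1 = 1 carry 1
  6+2+1 = 1 carry 1
  1+3+1 = 5
  4+1 = 5
  6+1 = 7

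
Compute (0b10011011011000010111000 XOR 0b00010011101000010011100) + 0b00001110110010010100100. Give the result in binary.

0b10010111100010011001000

First 0b10011011011000010111000 XOR 0b00010011101000010011100 = 0b10001000110000000100100.
Add column by column in base 2, right to left:
  0+0 = 0
  0+0 = 0
  1+1 = 0 carry 1
  0+0+1 = 1
  0+0 = 0
  1+1 = 0 carry 1
  0+0+1 = 1
  0+1 = 1
  0+0 = 0
  0+0 = 0
  0+1 = 1
  0+0 = 0
  0+0 = 0
  1+1 = 0 carry 1
  1+1+1 = 1 carry 1
  0+0+1 = 1
  0+1 = 1
  0+1 = 1
  1+1 = 0 carry 1
  0+0+1 = 1
  0+0 = 0
  0+0 = 0
  1+0 = 1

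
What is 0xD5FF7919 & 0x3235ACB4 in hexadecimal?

AND each hex digit independently (no carries):
  D&3=1, 5&2=0, F&3=3, F&5=5, 7&A=2, 9&C=8, 1&B=1, 9&4=0

0x10352810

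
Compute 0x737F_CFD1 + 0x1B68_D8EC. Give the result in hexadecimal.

0x8EE8A8BD

Add column by column in base 16, right to left:
  1+C = D
  D+E = B carry 1
  F+8+1 = 8 carry 1
  C+D+1 = A carry 1
  F+8+1 = 8 carry 1
  7+6+1 = E
  3+B = E
  7+1 = 8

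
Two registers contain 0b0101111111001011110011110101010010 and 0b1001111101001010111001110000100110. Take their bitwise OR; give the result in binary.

OR bit by bit (1 where either bit is 1):
  0101111111001011110011110101010010
| 1001111101001010111001110000100110
= 1101111111001011111011110101110110

0b1101111111001011111011110101110110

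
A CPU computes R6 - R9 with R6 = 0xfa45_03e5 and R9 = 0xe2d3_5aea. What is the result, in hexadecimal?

Subtract column by column in base 16:
  5-a → b (borrow)
  e-e-1 → f (borrow)
  3-a-1 → 8 (borrow)
  0-5-1 → a (borrow)
  5-3-1 → 1
  4-d → 7 (borrow)
  a-2-1 → 7
  f-e → 1

0x1771a8fb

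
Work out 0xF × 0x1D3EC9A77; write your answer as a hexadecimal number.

0x1B6ADD0CF9

Multiply each base-16 digit by 15, carrying:
  7×15 = 105 → write 9 carry 6
  7×15+6 = 111 → write F carry 6
  A×15+6 = 156 → write C carry 9
  9×15+9 = 144 → write 0 carry 9
  C×15+9 = 189 → write D carry 11
  E×15+11 = 221 → write D carry 13
  3×15+13 = 58 → write A carry 3
  D×15+3 = 198 → write 6 carry 12
  1×15+12 = 27 → write B carry 1
  remaining carry: 1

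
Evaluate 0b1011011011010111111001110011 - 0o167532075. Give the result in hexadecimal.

0b1011011011010111111001110011 = 0xB6D7E73 in hexadecimal.
0o167532075 = 0x1DEB43D in hexadecimal.
Subtract column by column in base 16:
  3-D → 6 (borrow)
  7-3-1 → 3
  E-4 → A
  7-B → C (borrow)
  D-E-1 → E (borrow)
  6-D-1 → 8 (borrow)
  B-1-1 → 9

0x98ECA36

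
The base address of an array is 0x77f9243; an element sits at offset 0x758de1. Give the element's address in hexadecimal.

0x7f52024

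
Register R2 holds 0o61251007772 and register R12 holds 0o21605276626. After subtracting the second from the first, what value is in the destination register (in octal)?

Subtract column by column in base 8:
  2-6 → 4 (borrow)
  7-2-1 → 4
  7-6 → 1
  7-6 → 1
  0-7 → 1 (borrow)
  0-2-1 → 5 (borrow)
  1-5-1 → 3 (borrow)
  5-0-1 → 4
  2-6 → 4 (borrow)
  1-1-1 → 7 (borrow)
  6-2-1 → 3

0o37443511144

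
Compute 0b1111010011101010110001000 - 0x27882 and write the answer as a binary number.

0x27882 = 0b100111100010000010 in binary.
Subtract column by column in base 2:
  0-0 → 0
  0-1 → 1 (borrow)
  0-0-1 → 1 (borrow)
  1-0-1 → 0
  0-0 → 0
  0-0 → 0
  0-0 → 0
  1-1 → 0
  1-0 → 1
  0-0 → 0
  1-0 → 1
  0-1 → 1 (borrow)
  1-1-1 → 1 (borrow)
  0-1-1 → 0 (borrow)
  1-1-1 → 1 (borrow)
  1-0-1 → 0
  1-0 → 1
  0-1 → 1 (borrow)
  0-0-1 → 1 (borrow)
  1-0-1 → 0
  0-0 → 0
  1-0 → 1
  1-0 → 1
  1-0 → 1
  1-0 → 1

0b1111001110101110100000110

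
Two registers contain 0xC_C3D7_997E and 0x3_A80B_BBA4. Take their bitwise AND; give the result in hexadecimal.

0x080039924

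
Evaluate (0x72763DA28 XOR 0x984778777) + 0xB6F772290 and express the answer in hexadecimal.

First 0x72763DA28 XOR 0x984778777 = 0xEA3145D5F.
Add column by column in base 16, right to left:
  F+0 = F
  5+9 = E
  D+2 = F
  5+2 = 7
  4+7 = B
  1+7 = 8
  3+F = 2 carry 1
  A+6+1 = 1 carry 1
  E+B+1 = A carry 1
  final carry 1

0x1A128B7FEF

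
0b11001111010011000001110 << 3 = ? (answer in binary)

Left shift by 3: append 3 zero bits.

0b11001111010011000001110000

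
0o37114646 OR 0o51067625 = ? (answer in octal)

OR each oct digit independently (no carries):
  3|5=7, 7|1=7, 1|0=1, 1|6=7, 4|7=7, 6|6=6, 4|2=6, 6|5=7

0o77177667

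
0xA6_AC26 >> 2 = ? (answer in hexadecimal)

0x29AB09

2 bits is not a whole number of base-16 digits; in binary: 101001101010110000100110 >> 2 = 1010011010101100001001.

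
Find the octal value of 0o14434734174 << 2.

0o62163560760

2 bits is not a whole number of base-8 digits; in binary: 1100100011100111011100001111100 << 2 = 110010001110011101110000111110000.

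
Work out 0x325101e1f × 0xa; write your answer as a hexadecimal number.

0x1f72a12d36

Multiply each base-16 digit by 10, carrying:
  f×10 = 150 → write 6 carry 9
  1×10+9 = 19 → write 3 carry 1
  e×10+1 = 141 → write d carry 8
  1×10+8 = 18 → write 2 carry 1
  0×10+1 = 1 → write 1
  1×10 = 10 → write a
  5×10 = 50 → write 2 carry 3
  2×10+3 = 23 → write 7 carry 1
  3×10+1 = 31 → write f carry 1
  remaining carry: 1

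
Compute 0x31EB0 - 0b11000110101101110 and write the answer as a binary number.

0b11001000101000010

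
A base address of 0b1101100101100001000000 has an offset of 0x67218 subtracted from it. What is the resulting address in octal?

0o13763050

0b1101100101100001000000 = 0o15454100 in octal.
0x67218 = 0o1471030 in octal.
Subtract column by column in base 8:
  0-0 → 0
  0-3 → 5 (borrow)
  1-0-1 → 0
  4-1 → 3
  5-7 → 6 (borrow)
  4-4-1 → 7 (borrow)
  5-1-1 → 3
  1-0 → 1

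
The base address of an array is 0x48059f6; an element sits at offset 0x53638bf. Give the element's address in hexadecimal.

0x9b692b5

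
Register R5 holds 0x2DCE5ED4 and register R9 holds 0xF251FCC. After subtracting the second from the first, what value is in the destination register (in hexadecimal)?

0x1EA93F08

Subtract column by column in base 16:
  4-C → 8 (borrow)
  D-C-1 → 0
  E-F → F (borrow)
  5-1-1 → 3
  E-5 → 9
  C-2 → A
  D-F → E (borrow)
  2-0-1 → 1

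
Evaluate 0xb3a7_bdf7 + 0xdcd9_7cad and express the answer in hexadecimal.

0x190813aa4

Add column by column in base 16, right to left:
  7+d = 4 carry 1
  f+a+1 = a carry 1
  d+c+1 = a carry 1
  b+7+1 = 3 carry 1
  7+9+1 = 1 carry 1
  a+d+1 = 8 carry 1
  3+c+1 = 0 carry 1
  b+d+1 = 9 carry 1
  final carry 1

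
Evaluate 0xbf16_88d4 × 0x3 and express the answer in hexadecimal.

0x23d439a7c

Multiply each base-16 digit by 3, carrying:
  4×3 = 12 → write c
  d×3 = 39 → write 7 carry 2
  8×3+2 = 26 → write a carry 1
  8×3+1 = 25 → write 9 carry 1
  6×3+1 = 19 → write 3 carry 1
  1×3+1 = 4 → write 4
  f×3 = 45 → write d carry 2
  b×3+2 = 35 → write 3 carry 2
  remaining carry: 2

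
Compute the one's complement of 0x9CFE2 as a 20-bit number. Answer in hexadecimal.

Each hex digit d becomes F−d:
  9→6, C→3, F→0, E→1, 2→D

0x6301D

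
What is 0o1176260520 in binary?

Each octal digit is 3 bits: 1=001 1=001 7=111 6=110 2=010 6=110 0=000 5=101 2=010 0=000.

0b1001111110010110000101010000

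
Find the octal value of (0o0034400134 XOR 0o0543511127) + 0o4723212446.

0o5522323461

First 0o0034400134 XOR 0o0543511127 = 0o0577111013.
Add column by column in base 8, right to left:
  3+6 = 1 carry 1
  1+4+1 = 6
  0+4 = 4
  1+2 = 3
  1+1 = 2
  1+2 = 3
  7+3 = 2 carry 1
  7+2+1 = 2 carry 1
  5+7+1 = 5 carry 1
  0+4+1 = 5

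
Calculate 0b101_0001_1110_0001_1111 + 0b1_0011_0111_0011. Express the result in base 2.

Add column by column in base 2, right to left:
  1+1 = 0 carry 1
  1+1+1 = 1 carry 1
  1+0+1 = 0 carry 1
  1+0+1 = 0 carry 1
  1+1+1 = 1 carry 1
  0+1+1 = 0 carry 1
  0+1+1 = 0 carry 1
  0+0+1 = 1
  0+1 = 1
  1+1 = 0 carry 1
  1+0+1 = 0 carry 1
  1+0+1 = 0 carry 1
  1+1+1 = 1 carry 1
  0+0+1 = 1
  0+0 = 0
  0+0 = 0
  1+0 = 1
  0+0 = 0
  1+0 = 1

0b1010011000110010010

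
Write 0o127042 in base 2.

0b1010111000100010

Each octal digit is 3 bits: 1=001 2=010 7=111 0=000 4=100 2=010.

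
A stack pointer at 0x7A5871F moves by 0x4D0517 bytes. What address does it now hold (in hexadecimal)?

Add column by column in base 16, right to left:
  F+7 = 6 carry 1
  1+1+1 = 3
  7+5 = C
  8+0 = 8
  5+D = 2 carry 1
  A+4+1 = F
  7+0 = 7

0x7F28C36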